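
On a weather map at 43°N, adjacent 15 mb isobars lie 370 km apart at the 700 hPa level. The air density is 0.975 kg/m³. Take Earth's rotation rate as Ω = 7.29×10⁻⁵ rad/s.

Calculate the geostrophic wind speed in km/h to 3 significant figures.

151 km/h

Coriolis parameter at 43°N:
f = 2Ω sin φ = 2 × 7.29×10⁻⁵ × sin 43° = 9.94×10⁻⁵ s⁻¹
Pressure gradient: |∂P/∂n| = 1500 Pa / 370000 m = 4.05×10⁻³ Pa/m
Geostrophic balance (pressure-gradient force = Coriolis force):
V_g = (1/(fρ)) |∂P/∂n| = 4.05×10⁻³ / (9.94×10⁻⁵ × 0.975) = 41.8 m/s
Converting: 41.8 m/s × 3.6 = 151 km/h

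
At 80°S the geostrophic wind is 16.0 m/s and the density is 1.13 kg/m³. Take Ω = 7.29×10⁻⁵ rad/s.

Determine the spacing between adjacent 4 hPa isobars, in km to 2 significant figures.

150 km

Coriolis parameter at 80°S:
f = 2Ω sin φ = 2 × 7.29×10⁻⁵ × sin 80° = 1.44×10⁻⁴ s⁻¹
Geostrophic balance rearranged: |∂P/∂n| = f ρ V_g
|∂P/∂n| = 1.44×10⁻⁴ × 1.13 × 16.0 = 2.60×10⁻³ Pa/m
Isobar spacing: Δn = ΔP/|∂P/∂n| = 400 Pa / 2.60×10⁻³ Pa/m = 154082 m ≈ 150 km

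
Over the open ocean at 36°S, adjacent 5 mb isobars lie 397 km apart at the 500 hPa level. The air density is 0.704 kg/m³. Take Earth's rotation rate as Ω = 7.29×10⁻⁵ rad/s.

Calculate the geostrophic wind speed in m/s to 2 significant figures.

21 m/s

Coriolis parameter at 36°S:
f = 2Ω sin φ = 2 × 7.29×10⁻⁵ × sin 36° = 8.57×10⁻⁵ s⁻¹
Pressure gradient: |∂P/∂n| = 500 Pa / 397000 m = 1.26×10⁻³ Pa/m
Geostrophic balance (pressure-gradient force = Coriolis force):
V_g = (1/(fρ)) |∂P/∂n| = 1.26×10⁻³ / (8.57×10⁻⁵ × 0.704) = 20.9 m/s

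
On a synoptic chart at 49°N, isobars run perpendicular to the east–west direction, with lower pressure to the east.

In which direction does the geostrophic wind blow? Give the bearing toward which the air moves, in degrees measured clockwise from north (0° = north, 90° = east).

The pressure-gradient force points toward the east (bearing 090°).
Geostrophic balance: in the Northern Hemisphere the Coriolis force deflects motion to the right, so the geostrophic wind blows 90° to the right of the pressure-gradient force (low pressure on the left).
Rotating 090° by 90° clockwise gives 180° — the wind blows toward the south.

180°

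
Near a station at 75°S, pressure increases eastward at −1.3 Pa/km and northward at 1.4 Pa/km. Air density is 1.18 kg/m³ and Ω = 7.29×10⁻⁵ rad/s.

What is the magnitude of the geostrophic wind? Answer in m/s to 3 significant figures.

Coriolis parameter at 75°S:
f = 2Ω sin φ = 2 × 7.29×10⁻⁵ × sin 75° = 1.41×10⁻⁴ s⁻¹
In the Southern Hemisphere f is negative: f = −1.41×10⁻⁴ s⁻¹.
Component geostrophic relations (x east, y north):
u_g = −(1/(fρ)) ∂P/∂y,  v_g = (1/(fρ)) ∂P/∂x
u_g = −(1.4×10⁻³)/(−1.41×10⁻⁴ × 1.18) = 8.42 m/s;  v_g = (−1.3×10⁻³)/(−1.41×10⁻⁴ × 1.18) = 7.82 m/s
|V_g| = √(u_g² + v_g²) = 11.5 m/s

11.5 m/s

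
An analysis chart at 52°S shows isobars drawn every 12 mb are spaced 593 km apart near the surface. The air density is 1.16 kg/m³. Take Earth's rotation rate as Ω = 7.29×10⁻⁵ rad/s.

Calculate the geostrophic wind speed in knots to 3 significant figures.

29.5 knots

Coriolis parameter at 52°S:
f = 2Ω sin φ = 2 × 7.29×10⁻⁵ × sin 52° = 1.15×10⁻⁴ s⁻¹
Pressure gradient: |∂P/∂n| = 1200 Pa / 593000 m = 2.02×10⁻³ Pa/m
Geostrophic balance (pressure-gradient force = Coriolis force):
V_g = (1/(fρ)) |∂P/∂n| = 2.02×10⁻³ / (1.15×10⁻⁴ × 1.16) = 15.2 m/s
Converting: 15.2 m/s × 1.944 = 29.5 knots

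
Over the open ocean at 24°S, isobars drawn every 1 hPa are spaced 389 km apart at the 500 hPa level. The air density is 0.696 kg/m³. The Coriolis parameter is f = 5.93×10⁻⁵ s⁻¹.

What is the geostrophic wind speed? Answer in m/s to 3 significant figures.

6.23 m/s

Pressure gradient: |∂P/∂n| = 100 Pa / 389000 m = 2.57×10⁻⁴ Pa/m
Geostrophic balance (pressure-gradient force = Coriolis force):
V_g = (1/(fρ)) |∂P/∂n| = 2.57×10⁻⁴ / (5.93×10⁻⁵ × 0.696) = 6.23 m/s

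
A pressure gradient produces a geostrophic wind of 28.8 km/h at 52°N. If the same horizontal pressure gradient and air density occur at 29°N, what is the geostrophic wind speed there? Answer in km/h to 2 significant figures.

With the same pressure gradient and density, V_g ∝ 1/f ∝ 1/sin φ.
V₂ = V₁ · sin φ₁ / sin φ₂ = 28.8 × sin 52° / sin 29°
V₂ = 28.8 × 0.7880/0.4848 = 47 km/h

47 km/h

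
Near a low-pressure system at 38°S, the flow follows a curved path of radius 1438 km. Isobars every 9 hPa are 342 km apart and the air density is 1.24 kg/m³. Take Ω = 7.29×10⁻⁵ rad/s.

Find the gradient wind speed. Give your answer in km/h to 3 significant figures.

73.5 km/h

Coriolis parameter at 38°S:
f = 2Ω sin φ = 2 × 7.29×10⁻⁵ × sin 38° = 8.98×10⁻⁵ s⁻¹
Pressure gradient: |∂P/∂n| = 900 Pa / 342000 m = 2.63×10⁻³ Pa/m
Geostrophic speed: V_g = |∂P/∂n|/(fρ) = 2.63×10⁻³/(8.98×10⁻⁵ × 1.24) = 23.6 m/s
Around a low, centrifugal force acts outward with Coriolis, so pressure-gradient force balances both:
(1/ρ)|∂P/∂n| = fV + V²/R  →  V² + fR·V − fR·V_g = 0
With fR = 8.98×10⁻⁵ × 1438×10³ m = 129 m/s:
V = [−fR + √((fR)² + 4 fR V_g)]/2 = [−129 + √(129² + 4×129×23.6)]/2 = 20.4 m/s
Subgeostrophic (V < V_g = 23.6 m/s), as expected around a low.
Converting: 20.4 m/s × 3.6 = 73.5 km/h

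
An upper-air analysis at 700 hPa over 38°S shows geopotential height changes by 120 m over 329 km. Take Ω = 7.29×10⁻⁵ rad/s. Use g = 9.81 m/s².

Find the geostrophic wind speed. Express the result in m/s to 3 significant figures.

39.9 m/s

Coriolis parameter at 38°S:
f = 2Ω sin φ = 2 × 7.29×10⁻⁵ × sin 38° = 8.98×10⁻⁵ s⁻¹
Height gradient: |∂Z/∂n| = 120 m / 329000 m = 3.65×10⁻⁴
On a pressure surface, geostrophic balance gives V_g = (g/f)|∂Z/∂n|:
V_g = 9.81 × 3.65×10⁻⁴ / 8.98×10⁻⁵ = 39.9 m/s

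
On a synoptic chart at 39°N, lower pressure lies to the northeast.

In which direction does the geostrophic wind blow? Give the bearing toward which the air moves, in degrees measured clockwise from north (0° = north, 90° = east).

135°

The pressure-gradient force points toward the northeast (bearing 045°).
Geostrophic balance: in the Northern Hemisphere the Coriolis force deflects motion to the right, so the geostrophic wind blows 90° to the right of the pressure-gradient force (low pressure on the left).
Rotating 045° by 90° clockwise gives 135° — the wind blows toward the southeast.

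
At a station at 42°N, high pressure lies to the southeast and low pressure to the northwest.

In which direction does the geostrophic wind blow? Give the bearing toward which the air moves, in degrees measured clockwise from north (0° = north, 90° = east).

The pressure-gradient force points toward the northwest (bearing 315°).
Geostrophic balance: in the Northern Hemisphere the Coriolis force deflects motion to the right, so the geostrophic wind blows 90° to the right of the pressure-gradient force (low pressure on the left).
Rotating 315° by 90° clockwise gives 045° — the wind blows toward the northeast.

045°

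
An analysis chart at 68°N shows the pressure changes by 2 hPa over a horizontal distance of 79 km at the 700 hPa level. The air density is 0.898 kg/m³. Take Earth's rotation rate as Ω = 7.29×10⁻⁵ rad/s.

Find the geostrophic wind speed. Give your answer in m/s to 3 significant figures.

Coriolis parameter at 68°N:
f = 2Ω sin φ = 2 × 7.29×10⁻⁵ × sin 68° = 1.35×10⁻⁴ s⁻¹
Pressure gradient: |∂P/∂n| = 200 Pa / 79000 m = 2.53×10⁻³ Pa/m
Geostrophic balance (pressure-gradient force = Coriolis force):
V_g = (1/(fρ)) |∂P/∂n| = 2.53×10⁻³ / (1.35×10⁻⁴ × 0.898) = 20.9 m/s

20.9 m/s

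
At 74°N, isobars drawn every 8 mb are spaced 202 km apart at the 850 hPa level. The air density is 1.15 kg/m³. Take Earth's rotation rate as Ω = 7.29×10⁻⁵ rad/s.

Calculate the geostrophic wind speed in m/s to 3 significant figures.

Coriolis parameter at 74°N:
f = 2Ω sin φ = 2 × 7.29×10⁻⁵ × sin 74° = 1.40×10⁻⁴ s⁻¹
Pressure gradient: |∂P/∂n| = 800 Pa / 202000 m = 3.96×10⁻³ Pa/m
Geostrophic balance (pressure-gradient force = Coriolis force):
V_g = (1/(fρ)) |∂P/∂n| = 3.96×10⁻³ / (1.40×10⁻⁴ × 1.15) = 24.6 m/s

24.6 m/s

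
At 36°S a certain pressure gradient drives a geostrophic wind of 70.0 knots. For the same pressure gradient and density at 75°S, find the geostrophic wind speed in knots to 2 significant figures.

With the same pressure gradient and density, V_g ∝ 1/f ∝ 1/sin φ.
V₂ = V₁ · sin φ₁ / sin φ₂ = 70.0 × sin 36° / sin 75°
V₂ = 70.0 × 0.5878/0.9659 = 43 knots

43 knots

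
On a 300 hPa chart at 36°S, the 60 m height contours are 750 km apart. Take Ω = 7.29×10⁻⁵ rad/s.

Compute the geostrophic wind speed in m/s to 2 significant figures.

Coriolis parameter at 36°S:
f = 2Ω sin φ = 2 × 7.29×10⁻⁵ × sin 36° = 8.57×10⁻⁵ s⁻¹
Height gradient: |∂Z/∂n| = 60 m / 750000 m = 8.00×10⁻⁵
On a pressure surface, geostrophic balance gives V_g = (g/f)|∂Z/∂n|:
V_g = 9.81 × 8.00×10⁻⁵ / 8.57×10⁻⁵ = 9.16 m/s

9.2 m/s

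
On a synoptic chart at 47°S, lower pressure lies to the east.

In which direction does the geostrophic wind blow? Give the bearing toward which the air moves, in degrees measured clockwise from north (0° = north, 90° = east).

The pressure-gradient force points toward the east (bearing 090°).
Geostrophic balance: in the Southern Hemisphere the Coriolis force deflects motion to the left, so the geostrophic wind blows 90° to the left of the pressure-gradient force (low pressure on the right).
Rotating 090° by 90° counterclockwise gives 000° — the wind blows toward the north.

000°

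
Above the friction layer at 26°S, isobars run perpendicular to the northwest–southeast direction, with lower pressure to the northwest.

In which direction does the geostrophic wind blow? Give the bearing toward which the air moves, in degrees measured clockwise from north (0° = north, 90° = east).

The pressure-gradient force points toward the northwest (bearing 315°).
Geostrophic balance: in the Southern Hemisphere the Coriolis force deflects motion to the left, so the geostrophic wind blows 90° to the left of the pressure-gradient force (low pressure on the right).
Rotating 315° by 90° counterclockwise gives 225° — the wind blows toward the southwest.

225°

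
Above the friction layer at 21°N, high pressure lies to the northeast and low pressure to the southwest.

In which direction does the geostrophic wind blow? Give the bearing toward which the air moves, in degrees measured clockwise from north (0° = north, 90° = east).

The pressure-gradient force points toward the southwest (bearing 225°).
Geostrophic balance: in the Northern Hemisphere the Coriolis force deflects motion to the right, so the geostrophic wind blows 90° to the right of the pressure-gradient force (low pressure on the left).
Rotating 225° by 90° clockwise gives 315° — the wind blows toward the northwest.

315°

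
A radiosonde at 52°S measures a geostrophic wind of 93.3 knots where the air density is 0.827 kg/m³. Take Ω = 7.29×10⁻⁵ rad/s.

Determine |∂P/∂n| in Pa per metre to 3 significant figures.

Coriolis parameter at 52°S:
f = 2Ω sin φ = 2 × 7.29×10⁻⁵ × sin 52° = 1.15×10⁻⁴ s⁻¹
Wind speed in SI: 93.3 knots = 48.0 m/s
Geostrophic balance rearranged: |∂P/∂n| = f ρ V_g
|∂P/∂n| = 1.15×10⁻⁴ × 0.827 × 48.0 = 4.56×10⁻³ Pa/m

4.56×10⁻³ Pa/m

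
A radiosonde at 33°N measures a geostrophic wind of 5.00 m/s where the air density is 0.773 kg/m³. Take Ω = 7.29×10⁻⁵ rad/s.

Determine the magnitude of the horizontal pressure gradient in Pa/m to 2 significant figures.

3.1×10⁻⁴ Pa/m

Coriolis parameter at 33°N:
f = 2Ω sin φ = 2 × 7.29×10⁻⁵ × sin 33° = 7.94×10⁻⁵ s⁻¹
Geostrophic balance rearranged: |∂P/∂n| = f ρ V_g
|∂P/∂n| = 7.94×10⁻⁵ × 0.773 × 5.00 = 3.07×10⁻⁴ Pa/m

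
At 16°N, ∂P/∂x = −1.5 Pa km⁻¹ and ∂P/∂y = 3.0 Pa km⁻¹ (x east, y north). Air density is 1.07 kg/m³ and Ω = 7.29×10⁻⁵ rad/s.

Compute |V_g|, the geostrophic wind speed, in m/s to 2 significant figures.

Coriolis parameter at 16°N:
f = 2Ω sin φ = 2 × 7.29×10⁻⁵ × sin 16° = 4.02×10⁻⁵ s⁻¹
Component geostrophic relations (x east, y north):
u_g = −(1/(fρ)) ∂P/∂y,  v_g = (1/(fρ)) ∂P/∂x
u_g = −(3.0×10⁻³)/(4.02×10⁻⁵ × 1.07) = −69.8 m/s;  v_g = (−1.5×10⁻³)/(4.02×10⁻⁵ × 1.07) = −34.9 m/s
|V_g| = √(u_g² + v_g²) = 78.0 m/s

78 m/s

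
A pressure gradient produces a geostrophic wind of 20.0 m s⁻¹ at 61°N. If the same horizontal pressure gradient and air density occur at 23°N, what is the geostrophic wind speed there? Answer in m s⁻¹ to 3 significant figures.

With the same pressure gradient and density, V_g ∝ 1/f ∝ 1/sin φ.
V₂ = V₁ · sin φ₁ / sin φ₂ = 20.0 × sin 61° / sin 23°
V₂ = 20.0 × 0.8746/0.3907 = 44.8 m s⁻¹

44.8 m s⁻¹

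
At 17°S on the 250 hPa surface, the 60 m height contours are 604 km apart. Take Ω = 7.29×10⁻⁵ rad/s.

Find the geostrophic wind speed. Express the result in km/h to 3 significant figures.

Coriolis parameter at 17°S:
f = 2Ω sin φ = 2 × 7.29×10⁻⁵ × sin 17° = 4.26×10⁻⁵ s⁻¹
Height gradient: |∂Z/∂n| = 60 m / 604000 m = 9.93×10⁻⁵
On a pressure surface, geostrophic balance gives V_g = (g/f)|∂Z/∂n|:
V_g = 9.81 × 9.93×10⁻⁵ / 4.26×10⁻⁵ = 22.9 m/s
Converting: 22.9 m/s × 3.6 = 82.3 km/h

82.3 km/h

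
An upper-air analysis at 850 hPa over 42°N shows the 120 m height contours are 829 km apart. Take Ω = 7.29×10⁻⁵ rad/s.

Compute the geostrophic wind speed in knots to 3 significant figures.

28.3 knots

Coriolis parameter at 42°N:
f = 2Ω sin φ = 2 × 7.29×10⁻⁵ × sin 42° = 9.76×10⁻⁵ s⁻¹
Height gradient: |∂Z/∂n| = 120 m / 829000 m = 1.45×10⁻⁴
On a pressure surface, geostrophic balance gives V_g = (g/f)|∂Z/∂n|:
V_g = 9.81 × 1.45×10⁻⁴ / 9.76×10⁻⁵ = 14.6 m/s
Converting: 14.6 m/s × 1.944 = 28.3 knots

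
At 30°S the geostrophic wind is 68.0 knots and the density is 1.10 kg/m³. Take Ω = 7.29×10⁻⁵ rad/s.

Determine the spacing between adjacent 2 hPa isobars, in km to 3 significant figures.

Coriolis parameter at 30°S:
f = 2Ω sin φ = 2 × 7.29×10⁻⁵ × sin 30° = 7.29×10⁻⁵ s⁻¹
Wind speed in SI: 68.0 knots = 35.0 m/s
Geostrophic balance rearranged: |∂P/∂n| = f ρ V_g
|∂P/∂n| = 7.29×10⁻⁵ × 1.10 × 35.0 = 2.81×10⁻³ Pa/m
Isobar spacing: Δn = ΔP/|∂P/∂n| = 200 Pa / 2.81×10⁻³ Pa/m = 71296 m ≈ 71.3 km

71.3 km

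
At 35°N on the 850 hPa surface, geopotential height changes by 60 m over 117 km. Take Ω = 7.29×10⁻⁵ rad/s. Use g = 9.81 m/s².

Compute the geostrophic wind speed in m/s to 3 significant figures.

60.2 m/s

Coriolis parameter at 35°N:
f = 2Ω sin φ = 2 × 7.29×10⁻⁵ × sin 35° = 8.36×10⁻⁵ s⁻¹
Height gradient: |∂Z/∂n| = 60 m / 117000 m = 5.13×10⁻⁴
On a pressure surface, geostrophic balance gives V_g = (g/f)|∂Z/∂n|:
V_g = 9.81 × 5.13×10⁻⁴ / 8.36×10⁻⁵ = 60.2 m/s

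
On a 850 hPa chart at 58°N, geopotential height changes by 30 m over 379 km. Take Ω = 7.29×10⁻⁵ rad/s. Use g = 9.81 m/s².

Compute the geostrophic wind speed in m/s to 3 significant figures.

Coriolis parameter at 58°N:
f = 2Ω sin φ = 2 × 7.29×10⁻⁵ × sin 58° = 1.24×10⁻⁴ s⁻¹
Height gradient: |∂Z/∂n| = 30 m / 379000 m = 7.92×10⁻⁵
On a pressure surface, geostrophic balance gives V_g = (g/f)|∂Z/∂n|:
V_g = 9.81 × 7.92×10⁻⁵ / 1.24×10⁻⁴ = 6.28 m/s

6.28 m/s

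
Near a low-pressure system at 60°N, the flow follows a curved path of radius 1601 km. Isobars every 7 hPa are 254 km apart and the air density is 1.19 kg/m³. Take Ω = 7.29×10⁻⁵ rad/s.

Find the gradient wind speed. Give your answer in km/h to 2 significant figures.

Coriolis parameter at 60°N:
f = 2Ω sin φ = 2 × 7.29×10⁻⁵ × sin 60° = 1.26×10⁻⁴ s⁻¹
Pressure gradient: |∂P/∂n| = 700 Pa / 254000 m = 2.76×10⁻³ Pa/m
Geostrophic speed: V_g = |∂P/∂n|/(fρ) = 2.76×10⁻³/(1.26×10⁻⁴ × 1.19) = 18.3 m/s
Around a low, centrifugal force acts outward with Coriolis, so pressure-gradient force balances both:
(1/ρ)|∂P/∂n| = fV + V²/R  →  V² + fR·V − fR·V_g = 0
With fR = 1.26×10⁻⁴ × 1601×10³ m = 202 m/s:
V = [−fR + √((fR)² + 4 fR V_g)]/2 = [−202 + √(202² + 4×202×18.3)]/2 = 16.9 m/s
Subgeostrophic (V < V_g = 18.3 m/s), as expected around a low.
Converting: 16.9 m/s × 3.6 = 61 km/h

61 km/h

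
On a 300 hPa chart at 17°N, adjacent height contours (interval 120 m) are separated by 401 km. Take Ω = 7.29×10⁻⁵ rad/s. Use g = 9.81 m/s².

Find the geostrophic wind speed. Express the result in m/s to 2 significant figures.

Coriolis parameter at 17°N:
f = 2Ω sin φ = 2 × 7.29×10⁻⁵ × sin 17° = 4.26×10⁻⁵ s⁻¹
Height gradient: |∂Z/∂n| = 120 m / 401000 m = 2.99×10⁻⁴
On a pressure surface, geostrophic balance gives V_g = (g/f)|∂Z/∂n|:
V_g = 9.81 × 2.99×10⁻⁴ / 4.26×10⁻⁵ = 68.9 m/s

69 m/s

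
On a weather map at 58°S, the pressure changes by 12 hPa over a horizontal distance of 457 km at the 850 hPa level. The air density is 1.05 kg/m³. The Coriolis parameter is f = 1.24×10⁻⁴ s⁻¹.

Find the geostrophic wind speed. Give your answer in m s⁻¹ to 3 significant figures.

20.2 m s⁻¹

Pressure gradient: |∂P/∂n| = 1200 Pa / 457000 m = 2.63×10⁻³ Pa/m
Geostrophic balance (pressure-gradient force = Coriolis force):
V_g = (1/(fρ)) |∂P/∂n| = 2.63×10⁻³ / (1.24×10⁻⁴ × 1.05) = 20.2 m/s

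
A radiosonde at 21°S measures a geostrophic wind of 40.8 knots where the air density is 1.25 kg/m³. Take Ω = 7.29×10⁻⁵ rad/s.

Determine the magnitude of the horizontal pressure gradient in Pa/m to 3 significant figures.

1.37×10⁻³ Pa/m

Coriolis parameter at 21°S:
f = 2Ω sin φ = 2 × 7.29×10⁻⁵ × sin 21° = 5.23×10⁻⁵ s⁻¹
Wind speed in SI: 40.8 knots = 21.0 m/s
Geostrophic balance rearranged: |∂P/∂n| = f ρ V_g
|∂P/∂n| = 5.23×10⁻⁵ × 1.25 × 21.0 = 1.37×10⁻³ Pa/m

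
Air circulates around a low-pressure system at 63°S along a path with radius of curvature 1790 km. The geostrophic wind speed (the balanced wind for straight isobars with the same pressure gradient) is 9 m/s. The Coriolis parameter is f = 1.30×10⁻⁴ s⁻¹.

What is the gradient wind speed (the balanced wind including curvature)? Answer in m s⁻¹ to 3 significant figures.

8.68 m s⁻¹

Around a low, centrifugal force acts outward with Coriolis, so pressure-gradient force balances both:
(1/ρ)|∂P/∂n| = fV + V²/R  →  V² + fR·V − fR·V_g = 0
With fR = 1.30×10⁻⁴ × 1790×10³ m = 233 m/s:
V = [−fR + √((fR)² + 4 fR V_g)]/2 = [−233 + √(233² + 4×233×9)]/2 = 8.68 m/s
Subgeostrophic (V < V_g = 9 m/s), as expected around a low.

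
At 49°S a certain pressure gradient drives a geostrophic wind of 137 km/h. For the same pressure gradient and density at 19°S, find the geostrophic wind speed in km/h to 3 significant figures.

318 km/h

With the same pressure gradient and density, V_g ∝ 1/f ∝ 1/sin φ.
V₂ = V₁ · sin φ₁ / sin φ₂ = 137 × sin 49° / sin 19°
V₂ = 137 × 0.7547/0.3256 = 318 km/h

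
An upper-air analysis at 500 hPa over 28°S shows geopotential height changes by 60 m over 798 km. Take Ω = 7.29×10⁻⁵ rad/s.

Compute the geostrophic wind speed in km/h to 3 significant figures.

Coriolis parameter at 28°S:
f = 2Ω sin φ = 2 × 7.29×10⁻⁵ × sin 28° = 6.84×10⁻⁵ s⁻¹
Height gradient: |∂Z/∂n| = 60 m / 798000 m = 7.52×10⁻⁵
On a pressure surface, geostrophic balance gives V_g = (g/f)|∂Z/∂n|:
V_g = 9.81 × 7.52×10⁻⁵ / 6.84×10⁻⁵ = 10.8 m/s
Converting: 10.8 m/s × 3.6 = 38.8 km/h

38.8 km/h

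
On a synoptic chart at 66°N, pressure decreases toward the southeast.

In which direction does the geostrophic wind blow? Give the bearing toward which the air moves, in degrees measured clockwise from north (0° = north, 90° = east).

The pressure-gradient force points toward the southeast (bearing 135°).
Geostrophic balance: in the Northern Hemisphere the Coriolis force deflects motion to the right, so the geostrophic wind blows 90° to the right of the pressure-gradient force (low pressure on the left).
Rotating 135° by 90° clockwise gives 225° — the wind blows toward the southwest.

225°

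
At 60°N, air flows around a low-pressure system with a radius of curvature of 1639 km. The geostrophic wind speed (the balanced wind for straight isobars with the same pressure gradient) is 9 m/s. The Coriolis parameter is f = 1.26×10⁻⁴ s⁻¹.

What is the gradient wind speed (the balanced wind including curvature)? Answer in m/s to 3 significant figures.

8.64 m/s

Around a low, centrifugal force acts outward with Coriolis, so pressure-gradient force balances both:
(1/ρ)|∂P/∂n| = fV + V²/R  →  V² + fR·V − fR·V_g = 0
With fR = 1.26×10⁻⁴ × 1639×10³ m = 207 m/s:
V = [−fR + √((fR)² + 4 fR V_g)]/2 = [−207 + √(207² + 4×207×9)]/2 = 8.64 m/s
Subgeostrophic (V < V_g = 9 m/s), as expected around a low.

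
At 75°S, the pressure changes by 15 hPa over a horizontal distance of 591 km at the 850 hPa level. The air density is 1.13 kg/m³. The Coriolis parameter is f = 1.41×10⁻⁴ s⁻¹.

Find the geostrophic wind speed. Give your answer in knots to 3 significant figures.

Pressure gradient: |∂P/∂n| = 1500 Pa / 591000 m = 2.54×10⁻³ Pa/m
Geostrophic balance (pressure-gradient force = Coriolis force):
V_g = (1/(fρ)) |∂P/∂n| = 2.54×10⁻³ / (1.41×10⁻⁴ × 1.13) = 15.9 m/s
Converting: 15.9 m/s × 1.944 = 31.0 knots

31.0 knots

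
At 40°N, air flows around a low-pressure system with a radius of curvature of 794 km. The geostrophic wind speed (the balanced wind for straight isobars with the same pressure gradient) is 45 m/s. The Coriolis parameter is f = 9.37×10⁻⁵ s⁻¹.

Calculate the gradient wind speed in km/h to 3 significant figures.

Around a low, centrifugal force acts outward with Coriolis, so pressure-gradient force balances both:
(1/ρ)|∂P/∂n| = fV + V²/R  →  V² + fR·V − fR·V_g = 0
With fR = 9.37×10⁻⁵ × 794×10³ m = 74.4 m/s:
V = [−fR + √((fR)² + 4 fR V_g)]/2 = [−74.4 + √(74.4² + 4×74.4×45)]/2 = 31.6 m/s
Subgeostrophic (V < V_g = 45 m/s), as expected around a low.
Converting: 31.6 m/s × 3.6 = 114 km/h

114 km/h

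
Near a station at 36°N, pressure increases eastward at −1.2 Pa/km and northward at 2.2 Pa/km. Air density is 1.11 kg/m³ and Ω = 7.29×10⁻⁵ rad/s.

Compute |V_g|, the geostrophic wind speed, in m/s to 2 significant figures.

26 m/s

Coriolis parameter at 36°N:
f = 2Ω sin φ = 2 × 7.29×10⁻⁵ × sin 36° = 8.57×10⁻⁵ s⁻¹
Component geostrophic relations (x east, y north):
u_g = −(1/(fρ)) ∂P/∂y,  v_g = (1/(fρ)) ∂P/∂x
u_g = −(2.2×10⁻³)/(8.57×10⁻⁵ × 1.11) = −23.1 m/s;  v_g = (−1.2×10⁻³)/(8.57×10⁻⁵ × 1.11) = −12.6 m/s
|V_g| = √(u_g² + v_g²) = 26.3 m/s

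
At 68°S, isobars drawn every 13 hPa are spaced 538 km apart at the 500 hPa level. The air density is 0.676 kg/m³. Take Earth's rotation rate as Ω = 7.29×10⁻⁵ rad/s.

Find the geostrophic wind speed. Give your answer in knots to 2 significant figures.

Coriolis parameter at 68°S:
f = 2Ω sin φ = 2 × 7.29×10⁻⁵ × sin 68° = 1.35×10⁻⁴ s⁻¹
Pressure gradient: |∂P/∂n| = 1300 Pa / 538000 m = 2.42×10⁻³ Pa/m
Geostrophic balance (pressure-gradient force = Coriolis force):
V_g = (1/(fρ)) |∂P/∂n| = 2.42×10⁻³ / (1.35×10⁻⁴ × 0.676) = 26.4 m/s
Converting: 26.4 m/s × 1.944 = 51 knots

51 knots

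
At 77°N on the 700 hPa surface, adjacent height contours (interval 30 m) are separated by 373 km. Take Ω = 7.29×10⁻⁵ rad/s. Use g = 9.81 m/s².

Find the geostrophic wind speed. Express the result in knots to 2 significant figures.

11 knots

Coriolis parameter at 77°N:
f = 2Ω sin φ = 2 × 7.29×10⁻⁵ × sin 77° = 1.42×10⁻⁴ s⁻¹
Height gradient: |∂Z/∂n| = 30 m / 373000 m = 8.04×10⁻⁵
On a pressure surface, geostrophic balance gives V_g = (g/f)|∂Z/∂n|:
V_g = 9.81 × 8.04×10⁻⁵ / 1.42×10⁻⁴ = 5.55 m/s
Converting: 5.55 m/s × 1.944 = 11 knots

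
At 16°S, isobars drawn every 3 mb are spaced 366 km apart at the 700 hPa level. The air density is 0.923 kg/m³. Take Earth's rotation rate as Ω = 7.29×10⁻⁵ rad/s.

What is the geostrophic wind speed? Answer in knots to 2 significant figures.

Coriolis parameter at 16°S:
f = 2Ω sin φ = 2 × 7.29×10⁻⁵ × sin 16° = 4.02×10⁻⁵ s⁻¹
Pressure gradient: |∂P/∂n| = 300 Pa / 366000 m = 8.20×10⁻⁴ Pa/m
Geostrophic balance (pressure-gradient force = Coriolis force):
V_g = (1/(fρ)) |∂P/∂n| = 8.20×10⁻⁴ / (4.02×10⁻⁵ × 0.923) = 22.1 m/s
Converting: 22.1 m/s × 1.944 = 43 knots

43 knots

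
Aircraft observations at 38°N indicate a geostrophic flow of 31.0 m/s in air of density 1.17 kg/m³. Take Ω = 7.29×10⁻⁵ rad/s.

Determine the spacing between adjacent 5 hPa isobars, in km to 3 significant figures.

Coriolis parameter at 38°N:
f = 2Ω sin φ = 2 × 7.29×10⁻⁵ × sin 38° = 8.98×10⁻⁵ s⁻¹
Geostrophic balance rearranged: |∂P/∂n| = f ρ V_g
|∂P/∂n| = 8.98×10⁻⁵ × 1.17 × 31.0 = 3.26×10⁻³ Pa/m
Isobar spacing: Δn = ΔP/|∂P/∂n| = 500 Pa / 3.26×10⁻³ Pa/m = 153576 m ≈ 154 km

154 km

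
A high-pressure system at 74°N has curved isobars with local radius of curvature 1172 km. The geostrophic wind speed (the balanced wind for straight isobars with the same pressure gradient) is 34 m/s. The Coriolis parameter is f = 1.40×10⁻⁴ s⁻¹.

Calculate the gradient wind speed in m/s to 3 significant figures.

Around a high, pressure-gradient force acts outward with centrifugal, so Coriolis balances both:
fV = (1/ρ)|∂P/∂n| + V²/R  →  V² − fR·V + fR·V_g = 0
With fR = 1.40×10⁻⁴ × 1172×10³ m = 164 m/s:
V = [fR − √((fR)² − 4 fR V_g)]/2 = [164 − √(164² − 4×164×34)]/2 = 48.1 m/s
Supergeostrophic (V > V_g = 34 m/s), as expected around a high.

48.1 m/s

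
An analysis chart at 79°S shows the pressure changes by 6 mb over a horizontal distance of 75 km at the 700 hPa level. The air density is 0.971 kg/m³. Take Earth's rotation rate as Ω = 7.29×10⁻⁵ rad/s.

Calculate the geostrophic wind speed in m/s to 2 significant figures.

58 m/s

Coriolis parameter at 79°S:
f = 2Ω sin φ = 2 × 7.29×10⁻⁵ × sin 79° = 1.43×10⁻⁴ s⁻¹
Pressure gradient: |∂P/∂n| = 600 Pa / 75000 m = 8.00×10⁻³ Pa/m
Geostrophic balance (pressure-gradient force = Coriolis force):
V_g = (1/(fρ)) |∂P/∂n| = 8.00×10⁻³ / (1.43×10⁻⁴ × 0.971) = 57.6 m/s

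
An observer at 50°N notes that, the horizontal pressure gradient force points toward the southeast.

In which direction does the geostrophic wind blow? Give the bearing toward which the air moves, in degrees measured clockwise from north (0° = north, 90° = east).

225°

The pressure-gradient force points toward the southeast (bearing 135°).
Geostrophic balance: in the Northern Hemisphere the Coriolis force deflects motion to the right, so the geostrophic wind blows 90° to the right of the pressure-gradient force (low pressure on the left).
Rotating 135° by 90° clockwise gives 225° — the wind blows toward the southwest.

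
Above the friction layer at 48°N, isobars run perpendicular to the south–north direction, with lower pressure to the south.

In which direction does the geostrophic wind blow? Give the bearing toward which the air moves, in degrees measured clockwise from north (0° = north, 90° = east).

270°

The pressure-gradient force points toward the south (bearing 180°).
Geostrophic balance: in the Northern Hemisphere the Coriolis force deflects motion to the right, so the geostrophic wind blows 90° to the right of the pressure-gradient force (low pressure on the left).
Rotating 180° by 90° clockwise gives 270° — the wind blows toward the west.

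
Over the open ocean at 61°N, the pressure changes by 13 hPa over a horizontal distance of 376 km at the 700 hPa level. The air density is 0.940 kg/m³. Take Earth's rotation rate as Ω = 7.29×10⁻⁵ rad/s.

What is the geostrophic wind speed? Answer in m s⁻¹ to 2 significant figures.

29 m s⁻¹

Coriolis parameter at 61°N:
f = 2Ω sin φ = 2 × 7.29×10⁻⁵ × sin 61° = 1.28×10⁻⁴ s⁻¹
Pressure gradient: |∂P/∂n| = 1300 Pa / 376000 m = 3.46×10⁻³ Pa/m
Geostrophic balance (pressure-gradient force = Coriolis force):
V_g = (1/(fρ)) |∂P/∂n| = 3.46×10⁻³ / (1.28×10⁻⁴ × 0.940) = 28.8 m/s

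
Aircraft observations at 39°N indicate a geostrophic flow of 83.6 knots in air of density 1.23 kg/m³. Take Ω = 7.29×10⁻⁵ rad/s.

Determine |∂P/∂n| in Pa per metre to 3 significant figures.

Coriolis parameter at 39°N:
f = 2Ω sin φ = 2 × 7.29×10⁻⁵ × sin 39° = 9.18×10⁻⁵ s⁻¹
Wind speed in SI: 83.6 knots = 43.0 m/s
Geostrophic balance rearranged: |∂P/∂n| = f ρ V_g
|∂P/∂n| = 9.18×10⁻⁵ × 1.23 × 43.0 = 4.85×10⁻³ Pa/m

4.85×10⁻³ Pa/m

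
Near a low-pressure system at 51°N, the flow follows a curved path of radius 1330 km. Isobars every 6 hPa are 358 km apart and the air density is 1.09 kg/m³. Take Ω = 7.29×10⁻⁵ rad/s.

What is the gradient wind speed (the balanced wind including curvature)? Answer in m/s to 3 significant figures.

Coriolis parameter at 51°N:
f = 2Ω sin φ = 2 × 7.29×10⁻⁵ × sin 51° = 1.13×10⁻⁴ s⁻¹
Pressure gradient: |∂P/∂n| = 600 Pa / 358000 m = 1.68×10⁻³ Pa/m
Geostrophic speed: V_g = |∂P/∂n|/(fρ) = 1.68×10⁻³/(1.13×10⁻⁴ × 1.09) = 13.6 m/s
Around a low, centrifugal force acts outward with Coriolis, so pressure-gradient force balances both:
(1/ρ)|∂P/∂n| = fV + V²/R  →  V² + fR·V − fR·V_g = 0
With fR = 1.13×10⁻⁴ × 1330×10³ m = 151 m/s:
V = [−fR + √((fR)² + 4 fR V_g)]/2 = [−151 + √(151² + 4×151×13.6)]/2 = 12.5 m/s
Subgeostrophic (V < V_g = 13.6 m/s), as expected around a low.

12.5 m/s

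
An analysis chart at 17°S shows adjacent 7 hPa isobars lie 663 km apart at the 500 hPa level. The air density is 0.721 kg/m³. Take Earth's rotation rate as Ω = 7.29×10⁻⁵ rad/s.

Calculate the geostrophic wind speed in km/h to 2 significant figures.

120 km/h

Coriolis parameter at 17°S:
f = 2Ω sin φ = 2 × 7.29×10⁻⁵ × sin 17° = 4.26×10⁻⁵ s⁻¹
Pressure gradient: |∂P/∂n| = 700 Pa / 663000 m = 1.06×10⁻³ Pa/m
Geostrophic balance (pressure-gradient force = Coriolis force):
V_g = (1/(fρ)) |∂P/∂n| = 1.06×10⁻³ / (4.26×10⁻⁵ × 0.721) = 34.4 m/s
Converting: 34.4 m/s × 3.6 = 120 km/h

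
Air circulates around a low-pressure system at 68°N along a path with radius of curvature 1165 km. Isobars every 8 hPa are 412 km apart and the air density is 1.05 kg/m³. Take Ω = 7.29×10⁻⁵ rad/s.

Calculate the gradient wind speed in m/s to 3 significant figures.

12.7 m/s

Coriolis parameter at 68°N:
f = 2Ω sin φ = 2 × 7.29×10⁻⁵ × sin 68° = 1.35×10⁻⁴ s⁻¹
Pressure gradient: |∂P/∂n| = 800 Pa / 412000 m = 1.94×10⁻³ Pa/m
Geostrophic speed: V_g = |∂P/∂n|/(fρ) = 1.94×10⁻³/(1.35×10⁻⁴ × 1.05) = 13.7 m/s
Around a low, centrifugal force acts outward with Coriolis, so pressure-gradient force balances both:
(1/ρ)|∂P/∂n| = fV + V²/R  →  V² + fR·V − fR·V_g = 0
With fR = 1.35×10⁻⁴ × 1165×10³ m = 157 m/s:
V = [−fR + √((fR)² + 4 fR V_g)]/2 = [−157 + √(157² + 4×157×13.7)]/2 = 12.7 m/s
Subgeostrophic (V < V_g = 13.7 m/s), as expected around a low.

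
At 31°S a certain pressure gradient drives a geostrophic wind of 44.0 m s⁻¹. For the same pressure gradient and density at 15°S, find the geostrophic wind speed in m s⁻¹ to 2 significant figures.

88 m s⁻¹

With the same pressure gradient and density, V_g ∝ 1/f ∝ 1/sin φ.
V₂ = V₁ · sin φ₁ / sin φ₂ = 44.0 × sin 31° / sin 15°
V₂ = 44.0 × 0.5150/0.2588 = 88 m s⁻¹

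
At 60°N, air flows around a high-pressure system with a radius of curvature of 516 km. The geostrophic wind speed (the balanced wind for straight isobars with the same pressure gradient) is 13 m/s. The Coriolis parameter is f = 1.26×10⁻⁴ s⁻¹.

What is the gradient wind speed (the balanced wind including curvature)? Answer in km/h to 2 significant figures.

Around a high, pressure-gradient force acts outward with centrifugal, so Coriolis balances both:
fV = (1/ρ)|∂P/∂n| + V²/R  →  V² − fR·V + fR·V_g = 0
With fR = 1.26×10⁻⁴ × 516×10³ m = 65.0 m/s:
V = [fR − √((fR)² − 4 fR V_g)]/2 = [65.0 − √(65.0² − 4×65.0×13)]/2 = 18 m/s
Supergeostrophic (V > V_g = 13 m/s), as expected around a high.
Converting: 18 m/s × 3.6 = 65 km/h

65 km/h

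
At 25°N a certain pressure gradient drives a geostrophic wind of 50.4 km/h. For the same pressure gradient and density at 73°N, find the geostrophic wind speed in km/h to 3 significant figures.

With the same pressure gradient and density, V_g ∝ 1/f ∝ 1/sin φ.
V₂ = V₁ · sin φ₁ / sin φ₂ = 50.4 × sin 25° / sin 73°
V₂ = 50.4 × 0.4226/0.9563 = 22.3 km/h

22.3 km/h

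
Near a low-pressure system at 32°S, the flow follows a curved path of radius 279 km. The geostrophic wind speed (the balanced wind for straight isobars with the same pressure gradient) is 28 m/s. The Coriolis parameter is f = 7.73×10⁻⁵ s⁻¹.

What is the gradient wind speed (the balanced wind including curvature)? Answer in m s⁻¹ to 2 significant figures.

Around a low, centrifugal force acts outward with Coriolis, so pressure-gradient force balances both:
(1/ρ)|∂P/∂n| = fV + V²/R  →  V² + fR·V − fR·V_g = 0
With fR = 7.73×10⁻⁵ × 279×10³ m = 21.6 m/s:
V = [−fR + √((fR)² + 4 fR V_g)]/2 = [−21.6 + √(21.6² + 4×21.6×28)]/2 = 16.1 m/s
Subgeostrophic (V < V_g = 28 m/s), as expected around a low.

16 m s⁻¹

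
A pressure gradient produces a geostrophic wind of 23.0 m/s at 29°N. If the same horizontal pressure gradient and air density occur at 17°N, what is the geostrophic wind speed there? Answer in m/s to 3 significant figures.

38.1 m/s

With the same pressure gradient and density, V_g ∝ 1/f ∝ 1/sin φ.
V₂ = V₁ · sin φ₁ / sin φ₂ = 23.0 × sin 29° / sin 17°
V₂ = 23.0 × 0.4848/0.2924 = 38.1 m/s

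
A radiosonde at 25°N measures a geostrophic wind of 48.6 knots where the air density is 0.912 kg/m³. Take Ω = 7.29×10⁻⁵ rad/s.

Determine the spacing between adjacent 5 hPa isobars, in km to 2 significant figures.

Coriolis parameter at 25°N:
f = 2Ω sin φ = 2 × 7.29×10⁻⁵ × sin 25° = 6.16×10⁻⁵ s⁻¹
Wind speed in SI: 48.6 knots = 25.0 m/s
Geostrophic balance rearranged: |∂P/∂n| = f ρ V_g
|∂P/∂n| = 6.16×10⁻⁵ × 0.912 × 25.0 = 1.40×10⁻³ Pa/m
Isobar spacing: Δn = ΔP/|∂P/∂n| = 500 Pa / 1.40×10⁻³ Pa/m = 355873 m ≈ 360 km

360 km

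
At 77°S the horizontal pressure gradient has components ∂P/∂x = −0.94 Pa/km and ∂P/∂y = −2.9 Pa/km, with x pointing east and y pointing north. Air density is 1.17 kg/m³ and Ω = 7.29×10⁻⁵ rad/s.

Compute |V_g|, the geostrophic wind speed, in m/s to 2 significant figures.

18 m/s

Coriolis parameter at 77°S:
f = 2Ω sin φ = 2 × 7.29×10⁻⁵ × sin 77° = 1.42×10⁻⁴ s⁻¹
In the Southern Hemisphere f is negative: f = −1.42×10⁻⁴ s⁻¹.
Component geostrophic relations (x east, y north):
u_g = −(1/(fρ)) ∂P/∂y,  v_g = (1/(fρ)) ∂P/∂x
u_g = −(−2.9×10⁻³)/(−1.42×10⁻⁴ × 1.17) = −17.4 m/s;  v_g = (−0.94×10⁻³)/(−1.42×10⁻⁴ × 1.17) = 5.66 m/s
|V_g| = √(u_g² + v_g²) = 18.3 m/s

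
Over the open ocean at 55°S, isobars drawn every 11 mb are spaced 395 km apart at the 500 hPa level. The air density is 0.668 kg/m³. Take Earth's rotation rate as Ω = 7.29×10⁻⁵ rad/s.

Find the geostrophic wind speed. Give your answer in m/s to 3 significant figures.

34.9 m/s

Coriolis parameter at 55°S:
f = 2Ω sin φ = 2 × 7.29×10⁻⁵ × sin 55° = 1.19×10⁻⁴ s⁻¹
Pressure gradient: |∂P/∂n| = 1100 Pa / 395000 m = 2.78×10⁻³ Pa/m
Geostrophic balance (pressure-gradient force = Coriolis force):
V_g = (1/(fρ)) |∂P/∂n| = 2.78×10⁻³ / (1.19×10⁻⁴ × 0.668) = 34.9 m/s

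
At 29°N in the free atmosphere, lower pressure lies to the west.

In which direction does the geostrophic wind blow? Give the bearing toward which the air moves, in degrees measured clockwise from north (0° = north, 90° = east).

000°

The pressure-gradient force points toward the west (bearing 270°).
Geostrophic balance: in the Northern Hemisphere the Coriolis force deflects motion to the right, so the geostrophic wind blows 90° to the right of the pressure-gradient force (low pressure on the left).
Rotating 270° by 90° clockwise gives 000° — the wind blows toward the north.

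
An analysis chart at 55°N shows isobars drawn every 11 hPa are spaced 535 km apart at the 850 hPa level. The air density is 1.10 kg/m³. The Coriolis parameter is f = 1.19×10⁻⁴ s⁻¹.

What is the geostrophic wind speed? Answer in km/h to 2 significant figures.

57 km/h

Pressure gradient: |∂P/∂n| = 1100 Pa / 535000 m = 2.06×10⁻³ Pa/m
Geostrophic balance (pressure-gradient force = Coriolis force):
V_g = (1/(fρ)) |∂P/∂n| = 2.06×10⁻³ / (1.19×10⁻⁴ × 1.10) = 15.7 m/s
Converting: 15.7 m/s × 3.6 = 57 km/h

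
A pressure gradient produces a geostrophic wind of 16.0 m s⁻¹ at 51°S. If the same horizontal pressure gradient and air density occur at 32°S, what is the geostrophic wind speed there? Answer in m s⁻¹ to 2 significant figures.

With the same pressure gradient and density, V_g ∝ 1/f ∝ 1/sin φ.
V₂ = V₁ · sin φ₁ / sin φ₂ = 16.0 × sin 51° / sin 32°
V₂ = 16.0 × 0.7771/0.5299 = 23 m s⁻¹

23 m s⁻¹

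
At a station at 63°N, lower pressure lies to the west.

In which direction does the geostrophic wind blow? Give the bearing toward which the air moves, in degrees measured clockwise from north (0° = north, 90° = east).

The pressure-gradient force points toward the west (bearing 270°).
Geostrophic balance: in the Northern Hemisphere the Coriolis force deflects motion to the right, so the geostrophic wind blows 90° to the right of the pressure-gradient force (low pressure on the left).
Rotating 270° by 90° clockwise gives 000° — the wind blows toward the north.

000°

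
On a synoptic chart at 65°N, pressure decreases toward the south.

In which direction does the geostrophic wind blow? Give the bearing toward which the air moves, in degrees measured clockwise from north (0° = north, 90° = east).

The pressure-gradient force points toward the south (bearing 180°).
Geostrophic balance: in the Northern Hemisphere the Coriolis force deflects motion to the right, so the geostrophic wind blows 90° to the right of the pressure-gradient force (low pressure on the left).
Rotating 180° by 90° clockwise gives 270° — the wind blows toward the west.

270°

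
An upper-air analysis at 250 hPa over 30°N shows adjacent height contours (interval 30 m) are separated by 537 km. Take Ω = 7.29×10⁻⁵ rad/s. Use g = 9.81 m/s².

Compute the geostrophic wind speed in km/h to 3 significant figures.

Coriolis parameter at 30°N:
f = 2Ω sin φ = 2 × 7.29×10⁻⁵ × sin 30° = 7.29×10⁻⁵ s⁻¹
Height gradient: |∂Z/∂n| = 30 m / 537000 m = 5.59×10⁻⁵
On a pressure surface, geostrophic balance gives V_g = (g/f)|∂Z/∂n|:
V_g = 9.81 × 5.59×10⁻⁵ / 7.29×10⁻⁵ = 7.52 m/s
Converting: 7.52 m/s × 3.6 = 27.1 km/h

27.1 km/h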